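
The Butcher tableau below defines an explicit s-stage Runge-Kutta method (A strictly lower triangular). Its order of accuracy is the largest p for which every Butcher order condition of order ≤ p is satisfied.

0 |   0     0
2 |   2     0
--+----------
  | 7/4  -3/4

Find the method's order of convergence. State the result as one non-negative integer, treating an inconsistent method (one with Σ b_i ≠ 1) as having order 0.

1

b = (7/4, -3/4)
c = (0, 2)
Σ b_i: 7/4·1 + (-3/4)·1 = 1 ✓
b·c: (-3/4)·2 = -3/2 ≠ 1/2 ⇒ order 1.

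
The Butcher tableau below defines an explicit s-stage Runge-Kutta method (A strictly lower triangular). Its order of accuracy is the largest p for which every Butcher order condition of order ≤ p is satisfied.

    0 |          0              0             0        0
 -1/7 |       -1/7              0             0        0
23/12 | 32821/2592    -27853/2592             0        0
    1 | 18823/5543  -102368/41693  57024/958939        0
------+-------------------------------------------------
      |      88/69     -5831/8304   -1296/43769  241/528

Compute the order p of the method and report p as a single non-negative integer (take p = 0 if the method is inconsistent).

b = (88/69, -5831/8304, -1296/43769, 241/528)
c = (0, -1/7, 23/12, 1)
Ac = (0, 0, 3979/2592, 112/241)
Σ b_i: 88/69·1 + (-5831/8304)·1 + (-1296/43769)·1 + 241/528·1 = 1 ✓
b·c: (-5831/8304)·(-1/7) + (-1296/43769)·23/12 + 241/528·1 = 1/2 ✓
b·c²: (-5831/8304)·1/49 + (-1296/43769)·529/144 + 241/528·1 = 1/3 ✓
b·Ac: (-1296/43769)·3979/2592 + 241/528·112/241 = 1/6 ✓
b·c³: (-5831/8304)·(-1/343) + (-1296/43769)·12167/1728 + 241/528·1 = 1/4 ✓
b·(c∘Ac): (-1296/43769)·91517/31104 + 241/528·112/241 = 1/8 ✓
b·Ac²: (-1296/43769)·(-3979/18144) + 241/528·284/1687 = 1/12 ✓
b·A²c: 241/528·22/241 = 1/24 ✓; 4 stages ⇒ order 4.

4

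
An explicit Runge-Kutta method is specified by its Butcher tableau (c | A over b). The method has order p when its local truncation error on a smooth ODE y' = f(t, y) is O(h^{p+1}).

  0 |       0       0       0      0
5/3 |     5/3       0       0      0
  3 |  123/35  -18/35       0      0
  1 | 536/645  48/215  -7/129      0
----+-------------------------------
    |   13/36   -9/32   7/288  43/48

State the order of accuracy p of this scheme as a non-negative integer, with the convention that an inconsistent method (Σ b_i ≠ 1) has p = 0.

b = (13/36, -9/32, 7/288, 43/48)
c = (0, 5/3, 3, 1)
Ac = (0, 0, -6/7, 9/43)
Σ b_i: 13/36·1 + (-9/32)·1 + 7/288·1 + 43/48·1 = 1 ✓
b·c: (-9/32)·5/3 + 7/288·3 + 43/48·1 = 1/2 ✓
b·c²: (-9/32)·25/9 + 7/288·9 + 43/48·1 = 1/3 ✓
b·Ac: 7/288·(-6/7) + 43/48·9/43 = 1/6 ✓
b·c³: (-9/32)·125/27 + 7/288·27 + 43/48·1 = 1/4 ✓
b·(c∘Ac): 7/288·(-18/7) + 43/48·9/43 = 1/8 ✓
b·Ac²: 7/288·(-10/7) + 43/48·17/129 = 1/12 ✓
b·A²c: 43/48·2/43 = 1/24 ✓; 4 stages ⇒ order 4.

4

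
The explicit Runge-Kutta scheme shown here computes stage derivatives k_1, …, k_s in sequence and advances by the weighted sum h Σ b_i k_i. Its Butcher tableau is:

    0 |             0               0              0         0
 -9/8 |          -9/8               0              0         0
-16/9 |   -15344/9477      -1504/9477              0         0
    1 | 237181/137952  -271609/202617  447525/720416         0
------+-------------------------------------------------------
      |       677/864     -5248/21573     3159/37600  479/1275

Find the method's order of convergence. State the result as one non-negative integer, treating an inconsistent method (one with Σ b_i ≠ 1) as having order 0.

b = (677/864, -5248/21573, 3159/37600, 479/1275)
c = (0, -9/8, -16/9, 1)
Ac = (0, 0, 188/1053, 1547/3832)
Σ b_i: 677/864·1 + (-5248/21573)·1 + 3159/37600·1 + 479/1275·1 = 1 ✓
b·c: (-5248/21573)·(-9/8) + 3159/37600·(-16/9) + 479/1275·1 = 1/2 ✓
b·c²: (-5248/21573)·81/64 + 3159/37600·256/81 + 479/1275·1 = 1/3 ✓
b·Ac: 3159/37600·188/1053 + 479/1275·1547/3832 = 1/6 ✓
b·c³: (-5248/21573)·(-729/512) + 3159/37600·(-4096/729) + 479/1275·1 = 1/4 ✓
b·(c∘Ac): 3159/37600·(-3008/9477) + 479/1275·1547/3832 = 1/8 ✓
b·Ac²: 3159/37600·(-47/234) + 479/1275·8177/30656 = 1/12 ✓
b·A²c: 479/1275·425/3832 = 1/24 ✓; 4 stages ⇒ order 4.

4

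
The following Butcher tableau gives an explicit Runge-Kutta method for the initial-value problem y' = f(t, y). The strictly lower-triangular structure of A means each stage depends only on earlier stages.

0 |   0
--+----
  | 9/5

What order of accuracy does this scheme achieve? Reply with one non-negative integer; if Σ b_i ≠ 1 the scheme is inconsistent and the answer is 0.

0

b = (9/5)
c = (0)
Σ b_i: 9/5·1 = 9/5 ≠ 1 ⇒ order 0.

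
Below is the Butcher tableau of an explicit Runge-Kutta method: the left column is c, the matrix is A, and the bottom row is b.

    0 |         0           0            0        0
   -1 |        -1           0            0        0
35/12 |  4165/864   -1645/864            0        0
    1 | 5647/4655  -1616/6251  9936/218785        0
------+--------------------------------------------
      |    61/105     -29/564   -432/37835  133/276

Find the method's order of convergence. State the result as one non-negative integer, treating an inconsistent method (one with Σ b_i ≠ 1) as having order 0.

b = (61/105, -29/564, -432/37835, 133/276)
c = (0, -1, 35/12, 1)
Ac = (0, 0, 1645/864, 52/133)
Σ b_i: 61/105·1 + (-29/564)·1 + (-432/37835)·1 + 133/276·1 = 1 ✓
b·c: (-29/564)·(-1) + (-432/37835)·35/12 + 133/276·1 = 1/2 ✓
b·c²: (-29/564)·1 + (-432/37835)·1225/144 + 133/276·1 = 1/3 ✓
b·Ac: (-432/37835)·1645/864 + 133/276·52/133 = 1/6 ✓
b·c³: (-29/564)·(-1) + (-432/37835)·42875/1728 + 133/276·1 = 1/4 ✓
b·(c∘Ac): (-432/37835)·57575/10368 + 133/276·52/133 = 1/8 ✓
b·Ac²: (-432/37835)·(-1645/864) + 133/276·17/133 = 1/12 ✓
b·A²c: 133/276·23/266 = 1/24 ✓; 4 stages ⇒ order 4.

4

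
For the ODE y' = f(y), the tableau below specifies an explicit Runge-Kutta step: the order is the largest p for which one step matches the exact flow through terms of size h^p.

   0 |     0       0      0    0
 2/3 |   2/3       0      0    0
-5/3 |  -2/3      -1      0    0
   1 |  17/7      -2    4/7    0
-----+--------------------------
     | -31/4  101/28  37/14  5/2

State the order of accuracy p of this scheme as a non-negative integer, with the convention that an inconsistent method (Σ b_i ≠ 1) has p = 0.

2

b = (-31/4, 101/28, 37/14, 5/2)
c = (0, 2/3, -5/3, 1)
Ac = (0, 0, -2/3, -16/7)
Σ b_i: (-31/4)·1 + 101/28·1 + 37/14·1 + 5/2·1 = 1 ✓
b·c: 101/28·2/3 + 37/14·(-5/3) + 5/2·1 = 1/2 ✓
b·c²: 101/28·4/9 + 37/14·25/9 + 5/2·1 = 103/9 ≠ 1/3 ⇒ order 2.
b·Ac: 37/14·(-2/3) + 5/2·(-16/7) = -157/21 ≠ 1/6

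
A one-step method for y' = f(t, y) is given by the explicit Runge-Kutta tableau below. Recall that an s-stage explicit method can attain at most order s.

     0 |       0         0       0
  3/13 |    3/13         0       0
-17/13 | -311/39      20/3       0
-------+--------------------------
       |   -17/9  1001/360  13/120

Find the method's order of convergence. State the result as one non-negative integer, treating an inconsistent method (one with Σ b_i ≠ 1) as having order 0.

b = (-17/9, 1001/360, 13/120)
c = (0, 3/13, -17/13)
Ac = (0, 0, 20/13)
Σ b_i: (-17/9)·1 + 1001/360·1 + 13/120·1 = 1 ✓
b·c: 1001/360·3/13 + 13/120·(-17/13) = 1/2 ✓
b·c²: 1001/360·9/169 + 13/120·289/169 = 1/3 ✓
b·Ac: 13/120·20/13 = 1/6 ✓; 3 stages ⇒ order 3.

3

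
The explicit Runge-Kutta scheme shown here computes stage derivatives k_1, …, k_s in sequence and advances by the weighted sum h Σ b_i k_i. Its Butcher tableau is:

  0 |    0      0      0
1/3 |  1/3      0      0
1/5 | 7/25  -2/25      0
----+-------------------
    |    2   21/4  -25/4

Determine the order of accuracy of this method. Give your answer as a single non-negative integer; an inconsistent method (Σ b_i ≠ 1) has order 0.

3

b = (2, 21/4, -25/4)
c = (0, 1/3, 1/5)
Ac = (0, 0, -2/75)
Σ b_i: 2·1 + 21/4·1 + (-25/4)·1 = 1 ✓
b·c: 21/4·1/3 + (-25/4)·1/5 = 1/2 ✓
b·c²: 21/4·1/9 + (-25/4)·1/25 = 1/3 ✓
b·Ac: (-25/4)·(-2/75) = 1/6 ✓; 3 stages ⇒ order 3.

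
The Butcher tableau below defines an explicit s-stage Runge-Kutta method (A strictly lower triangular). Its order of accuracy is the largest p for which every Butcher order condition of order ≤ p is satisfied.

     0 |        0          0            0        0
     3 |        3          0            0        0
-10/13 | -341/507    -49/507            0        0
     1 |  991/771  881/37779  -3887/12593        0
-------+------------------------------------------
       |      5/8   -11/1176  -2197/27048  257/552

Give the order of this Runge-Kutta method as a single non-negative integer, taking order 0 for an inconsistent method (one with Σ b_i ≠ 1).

b = (5/8, -11/1176, -2197/27048, 257/552)
c = (0, 3, -10/13, 1)
Ac = (0, 0, -49/169, 79/257)
Σ b_i: 5/8·1 + (-11/1176)·1 + (-2197/27048)·1 + 257/552·1 = 1 ✓
b·c: (-11/1176)·3 + (-2197/27048)·(-10/13) + 257/552·1 = 1/2 ✓
b·c²: (-11/1176)·9 + (-2197/27048)·100/169 + 257/552·1 = 1/3 ✓
b·Ac: (-2197/27048)·(-49/169) + 257/552·79/257 = 1/6 ✓
b·c³: (-11/1176)·27 + (-2197/27048)·(-1000/2197) + 257/552·1 = 1/4 ✓
b·(c∘Ac): (-2197/27048)·490/2197 + 257/552·79/257 = 1/8 ✓
b·Ac²: (-2197/27048)·(-147/169) + 257/552·7/257 = 1/12 ✓
b·A²c: 257/552·23/257 = 1/24 ✓; 4 stages ⇒ order 4.

4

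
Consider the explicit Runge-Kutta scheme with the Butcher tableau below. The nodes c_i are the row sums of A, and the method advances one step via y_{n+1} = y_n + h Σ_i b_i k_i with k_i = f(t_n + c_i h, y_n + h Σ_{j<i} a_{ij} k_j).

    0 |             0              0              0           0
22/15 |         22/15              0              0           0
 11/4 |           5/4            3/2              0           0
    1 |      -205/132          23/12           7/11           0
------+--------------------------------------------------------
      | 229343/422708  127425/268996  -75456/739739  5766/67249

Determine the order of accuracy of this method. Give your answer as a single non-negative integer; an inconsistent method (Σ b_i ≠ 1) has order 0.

3

b = (229343/422708, 127425/268996, -75456/739739, 5766/67249)
c = (0, 22/15, 11/4, 1)
Ac = (0, 0, 11/5, 821/180)
Σ b_i: 229343/422708·1 + 127425/268996·1 + (-75456/739739)·1 + 5766/67249·1 = 1 ✓
b·c: 127425/268996·22/15 + (-75456/739739)·11/4 + 5766/67249·1 = 1/2 ✓
b·c²: 127425/268996·484/225 + (-75456/739739)·121/16 + 5766/67249·1 = 1/3 ✓
b·Ac: (-75456/739739)·11/5 + 5766/67249·821/180 = 1/6 ✓
b·c³: 127425/268996·10648/3375 + (-75456/739739)·1331/64 + 5766/67249·1 = -233921/432315 ≠ 1/4 ⇒ order 3.
b·(c∘Ac): (-75456/739739)·121/20 + 5766/67249·821/180 = -65149/288210 ≠ 1/8
b·Ac²: (-75456/739739)·242/75 + 5766/67249·96503/10800 = 1511389/3458520 ≠ 1/12
b·A²c: 5766/67249·7/5 = 5766/48035 ≠ 1/24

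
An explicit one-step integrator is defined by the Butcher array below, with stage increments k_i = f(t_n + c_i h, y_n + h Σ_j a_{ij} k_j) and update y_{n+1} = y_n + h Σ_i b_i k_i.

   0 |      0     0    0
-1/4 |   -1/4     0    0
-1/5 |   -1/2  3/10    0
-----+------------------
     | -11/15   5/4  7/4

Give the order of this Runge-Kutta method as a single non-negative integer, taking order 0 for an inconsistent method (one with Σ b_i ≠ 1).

b = (-11/15, 5/4, 7/4)
c = (0, -1/4, -1/5)
Ac = (0, 0, -3/40)
Σ b_i: (-11/15)·1 + 5/4·1 + 7/4·1 = 34/15 ≠ 1 ⇒ order 0.

0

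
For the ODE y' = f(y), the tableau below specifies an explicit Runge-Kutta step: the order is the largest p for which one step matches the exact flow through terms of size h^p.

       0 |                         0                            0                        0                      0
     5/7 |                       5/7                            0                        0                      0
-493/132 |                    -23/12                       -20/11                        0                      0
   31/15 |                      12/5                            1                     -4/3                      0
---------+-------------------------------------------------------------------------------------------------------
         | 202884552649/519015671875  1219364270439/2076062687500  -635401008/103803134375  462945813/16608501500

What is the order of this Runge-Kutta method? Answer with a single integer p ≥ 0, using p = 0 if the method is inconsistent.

b = (202884552649/519015671875, 1219364270439/2076062687500, -635401008/103803134375, 462945813/16608501500)
c = (0, 5/7, -493/132, 31/15)
Ac = (0, 0, -100/77, 3946/693)
Σ b_i: 202884552649/519015671875·1 + 1219364270439/2076062687500·1 + (-635401008/103803134375)·1 + 462945813/16608501500·1 = 1 ✓
b·c: 1219364270439/2076062687500·5/7 + (-635401008/103803134375)·(-493/132) + 462945813/16608501500·31/15 = 1/2 ✓
b·c²: 1219364270439/2076062687500·25/49 + (-635401008/103803134375)·243049/17424 + 462945813/16608501500·961/225 = 1/3 ✓
b·Ac: (-635401008/103803134375)·(-100/77) + 462945813/16608501500·3946/693 = 1/6 ✓
b·c³: 1219364270439/2076062687500·125/343 + (-635401008/103803134375)·(-119823157/2299968) + 462945813/16608501500·29791/3375 = 160106233295131/205530206062500 ≠ 1/4 ⇒ order 3.
b·(c∘Ac): (-635401008/103803134375)·12325/2541 + 462945813/16608501500·122326/10395 = 111481290689/373691283750 ≠ 1/8
b·Ac²: (-635401008/103803134375)·(-500/539) + 462945813/16608501500·(-11582701/640332) = -22951404412903/46038766158000 ≠ 1/12
b·A²c: 462945813/16608501500·400/231 = 56114644/1162595105 ≠ 1/24

3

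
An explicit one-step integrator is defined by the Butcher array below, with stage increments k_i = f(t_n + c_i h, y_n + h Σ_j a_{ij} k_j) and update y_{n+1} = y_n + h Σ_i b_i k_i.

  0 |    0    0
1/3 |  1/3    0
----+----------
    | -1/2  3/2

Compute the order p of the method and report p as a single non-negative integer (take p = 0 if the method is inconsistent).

2

b = (-1/2, 3/2)
c = (0, 1/3)
Σ b_i: (-1/2)·1 + 3/2·1 = 1 ✓
b·c: 3/2·1/3 = 1/2 ✓; 2 stages ⇒ order 2.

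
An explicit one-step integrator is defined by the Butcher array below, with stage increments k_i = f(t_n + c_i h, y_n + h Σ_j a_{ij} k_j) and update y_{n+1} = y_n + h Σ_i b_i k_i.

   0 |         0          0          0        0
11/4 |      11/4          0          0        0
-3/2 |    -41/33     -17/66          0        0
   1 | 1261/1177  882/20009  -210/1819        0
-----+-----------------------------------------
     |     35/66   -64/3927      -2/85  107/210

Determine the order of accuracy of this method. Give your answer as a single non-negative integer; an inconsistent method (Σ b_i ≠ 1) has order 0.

b = (35/66, -64/3927, -2/85, 107/210)
c = (0, 11/4, -3/2, 1)
Ac = (0, 0, -17/24, 63/214)
Σ b_i: 35/66·1 + (-64/3927)·1 + (-2/85)·1 + 107/210·1 = 1 ✓
b·c: (-64/3927)·11/4 + (-2/85)·(-3/2) + 107/210·1 = 1/2 ✓
b·c²: (-64/3927)·121/16 + (-2/85)·9/4 + 107/210·1 = 1/3 ✓
b·Ac: (-2/85)·(-17/24) + 107/210·63/214 = 1/6 ✓
b·c³: (-64/3927)·1331/64 + (-2/85)·(-27/8) + 107/210·1 = 1/4 ✓
b·(c∘Ac): (-2/85)·17/16 + 107/210·63/214 = 1/8 ✓
b·Ac²: (-2/85)·(-187/96) + 107/210·63/856 = 1/12 ✓
b·A²c: 107/210·35/428 = 1/24 ✓; 4 stages ⇒ order 4.

4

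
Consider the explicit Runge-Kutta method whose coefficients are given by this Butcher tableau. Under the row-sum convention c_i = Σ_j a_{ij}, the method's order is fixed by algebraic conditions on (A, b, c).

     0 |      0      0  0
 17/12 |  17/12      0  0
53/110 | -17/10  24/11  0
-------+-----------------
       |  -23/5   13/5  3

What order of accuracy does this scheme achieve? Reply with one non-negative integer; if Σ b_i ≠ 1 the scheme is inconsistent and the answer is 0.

b = (-23/5, 13/5, 3)
c = (0, 17/12, 53/110)
Ac = (0, 0, 34/11)
Σ b_i: (-23/5)·1 + 13/5·1 + 3·1 = 1 ✓
b·c: 13/5·17/12 + 3·53/110 = 677/132 ≠ 1/2 ⇒ order 1.

1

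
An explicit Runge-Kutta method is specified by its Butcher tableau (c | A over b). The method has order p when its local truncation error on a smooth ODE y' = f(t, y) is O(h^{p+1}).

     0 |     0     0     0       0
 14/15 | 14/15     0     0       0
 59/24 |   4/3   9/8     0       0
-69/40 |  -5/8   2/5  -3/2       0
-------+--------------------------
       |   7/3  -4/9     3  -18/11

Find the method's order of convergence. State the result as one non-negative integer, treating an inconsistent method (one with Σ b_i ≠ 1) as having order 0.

0

b = (7/3, -4/9, 3, -18/11)
c = (0, 14/15, 59/24, -69/40)
Ac = (0, 0, 21/20, -3977/1200)
Σ b_i: 7/3·1 + (-4/9)·1 + 3·1 + (-18/11)·1 = 322/99 ≠ 1 ⇒ order 0.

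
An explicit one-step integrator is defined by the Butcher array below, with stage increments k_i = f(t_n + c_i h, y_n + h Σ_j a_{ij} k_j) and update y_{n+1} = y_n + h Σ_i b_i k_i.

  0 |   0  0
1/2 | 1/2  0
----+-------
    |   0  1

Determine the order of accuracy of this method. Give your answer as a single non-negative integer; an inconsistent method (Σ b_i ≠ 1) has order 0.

b = (0, 1)
c = (0, 1/2)
Σ b_i: 1·1 = 1 ✓
b·c: 1·1/2 = 1/2 ✓; 2 stages ⇒ order 2.

2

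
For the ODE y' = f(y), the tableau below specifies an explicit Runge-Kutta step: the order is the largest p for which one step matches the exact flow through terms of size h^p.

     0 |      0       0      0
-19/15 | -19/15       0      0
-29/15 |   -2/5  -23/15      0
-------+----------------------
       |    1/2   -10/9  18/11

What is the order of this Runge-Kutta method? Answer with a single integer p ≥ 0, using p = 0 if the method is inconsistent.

b = (1/2, -10/9, 18/11)
c = (0, -19/15, -29/15)
Ac = (0, 0, 437/225)
Σ b_i: 1/2·1 + (-10/9)·1 + 18/11·1 = 203/198 ≠ 1 ⇒ order 0.

0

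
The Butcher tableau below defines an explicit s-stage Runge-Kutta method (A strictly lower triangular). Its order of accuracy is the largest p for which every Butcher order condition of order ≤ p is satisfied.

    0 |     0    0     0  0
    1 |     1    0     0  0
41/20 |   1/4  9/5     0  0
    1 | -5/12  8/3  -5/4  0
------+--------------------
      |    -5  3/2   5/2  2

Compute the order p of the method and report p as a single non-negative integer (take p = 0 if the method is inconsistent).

1

b = (-5, 3/2, 5/2, 2)
c = (0, 1, 41/20, 1)
Ac = (0, 0, 9/5, 5/48)
Σ b_i: (-5)·1 + 3/2·1 + 5/2·1 + 2·1 = 1 ✓
b·c: 3/2·1 + 5/2·41/20 + 2·1 = 69/8 ≠ 1/2 ⇒ order 1.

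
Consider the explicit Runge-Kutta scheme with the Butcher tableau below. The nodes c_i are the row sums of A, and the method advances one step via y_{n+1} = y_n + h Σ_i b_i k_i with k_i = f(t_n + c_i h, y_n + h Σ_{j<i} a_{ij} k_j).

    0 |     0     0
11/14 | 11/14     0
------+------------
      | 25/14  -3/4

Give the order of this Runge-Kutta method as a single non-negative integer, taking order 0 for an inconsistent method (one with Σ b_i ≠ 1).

b = (25/14, -3/4)
c = (0, 11/14)
Σ b_i: 25/14·1 + (-3/4)·1 = 29/28 ≠ 1 ⇒ order 0.

0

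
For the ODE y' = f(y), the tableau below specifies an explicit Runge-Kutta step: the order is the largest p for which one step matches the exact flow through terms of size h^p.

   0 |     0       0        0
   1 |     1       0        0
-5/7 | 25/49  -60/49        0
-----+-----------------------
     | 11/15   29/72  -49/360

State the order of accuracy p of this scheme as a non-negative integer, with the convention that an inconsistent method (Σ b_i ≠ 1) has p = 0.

3

b = (11/15, 29/72, -49/360)
c = (0, 1, -5/7)
Ac = (0, 0, -60/49)
Σ b_i: 11/15·1 + 29/72·1 + (-49/360)·1 = 1 ✓
b·c: 29/72·1 + (-49/360)·(-5/7) = 1/2 ✓
b·c²: 29/72·1 + (-49/360)·25/49 = 1/3 ✓
b·Ac: (-49/360)·(-60/49) = 1/6 ✓; 3 stages ⇒ order 3.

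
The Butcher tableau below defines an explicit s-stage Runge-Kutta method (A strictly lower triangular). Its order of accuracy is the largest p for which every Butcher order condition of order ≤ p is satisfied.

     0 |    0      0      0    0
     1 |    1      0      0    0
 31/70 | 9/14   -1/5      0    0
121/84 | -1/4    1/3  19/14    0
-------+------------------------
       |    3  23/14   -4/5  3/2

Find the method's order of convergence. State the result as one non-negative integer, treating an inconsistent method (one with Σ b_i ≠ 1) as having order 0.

0

b = (3, 23/14, -4/5, 3/2)
c = (0, 1, 31/70, 121/84)
Ac = (0, 0, -1/5, 2747/2940)
Σ b_i: 3·1 + 23/14·1 + (-4/5)·1 + 3/2·1 = 187/35 ≠ 1 ⇒ order 0.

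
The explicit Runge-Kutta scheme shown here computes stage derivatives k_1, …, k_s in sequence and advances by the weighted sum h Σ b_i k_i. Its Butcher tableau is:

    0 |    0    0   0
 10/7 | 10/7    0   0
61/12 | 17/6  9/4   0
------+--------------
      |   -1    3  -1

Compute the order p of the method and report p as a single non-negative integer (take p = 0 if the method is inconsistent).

b = (-1, 3, -1)
c = (0, 10/7, 61/12)
Ac = (0, 0, 45/14)
Σ b_i: (-1)·1 + 3·1 + (-1)·1 = 1 ✓
b·c: 3·10/7 + (-1)·61/12 = -67/84 ≠ 1/2 ⇒ order 1.

1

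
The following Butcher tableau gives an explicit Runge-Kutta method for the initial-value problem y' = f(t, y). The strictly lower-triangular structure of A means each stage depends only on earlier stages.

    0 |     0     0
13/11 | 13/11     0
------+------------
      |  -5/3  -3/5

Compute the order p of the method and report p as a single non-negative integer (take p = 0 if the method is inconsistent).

0

b = (-5/3, -3/5)
c = (0, 13/11)
Σ b_i: (-5/3)·1 + (-3/5)·1 = -34/15 ≠ 1 ⇒ order 0.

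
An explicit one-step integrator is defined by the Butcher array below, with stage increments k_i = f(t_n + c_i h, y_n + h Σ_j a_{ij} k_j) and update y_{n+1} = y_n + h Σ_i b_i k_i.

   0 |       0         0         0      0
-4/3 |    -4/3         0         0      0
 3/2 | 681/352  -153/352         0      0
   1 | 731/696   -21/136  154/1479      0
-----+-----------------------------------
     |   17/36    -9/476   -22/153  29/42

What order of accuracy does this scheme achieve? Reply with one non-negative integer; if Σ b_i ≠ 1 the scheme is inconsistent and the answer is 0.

4

b = (17/36, -9/476, -22/153, 29/42)
c = (0, -4/3, 3/2, 1)
Ac = (0, 0, 51/88, 21/58)
Σ b_i: 17/36·1 + (-9/476)·1 + (-22/153)·1 + 29/42·1 = 1 ✓
b·c: (-9/476)·(-4/3) + (-22/153)·3/2 + 29/42·1 = 1/2 ✓
b·c²: (-9/476)·16/9 + (-22/153)·9/4 + 29/42·1 = 1/3 ✓
b·Ac: (-22/153)·51/88 + 29/42·21/58 = 1/6 ✓
b·c³: (-9/476)·(-64/27) + (-22/153)·27/8 + 29/42·1 = 1/4 ✓
b·(c∘Ac): (-22/153)·153/176 + 29/42·21/58 = 1/8 ✓
b·Ac²: (-22/153)·(-17/22) + 29/42·(-7/174) = 1/12 ✓
b·A²c: 29/42·7/116 = 1/24 ✓; 4 stages ⇒ order 4.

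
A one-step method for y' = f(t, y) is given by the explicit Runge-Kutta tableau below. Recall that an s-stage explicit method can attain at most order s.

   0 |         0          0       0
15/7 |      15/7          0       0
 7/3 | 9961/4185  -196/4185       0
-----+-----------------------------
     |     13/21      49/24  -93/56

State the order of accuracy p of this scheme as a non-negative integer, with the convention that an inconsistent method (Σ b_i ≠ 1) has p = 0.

b = (13/21, 49/24, -93/56)
c = (0, 15/7, 7/3)
Ac = (0, 0, -28/279)
Σ b_i: 13/21·1 + 49/24·1 + (-93/56)·1 = 1 ✓
b·c: 49/24·15/7 + (-93/56)·7/3 = 1/2 ✓
b·c²: 49/24·225/49 + (-93/56)·49/9 = 1/3 ✓
b·Ac: (-93/56)·(-28/279) = 1/6 ✓; 3 stages ⇒ order 3.

3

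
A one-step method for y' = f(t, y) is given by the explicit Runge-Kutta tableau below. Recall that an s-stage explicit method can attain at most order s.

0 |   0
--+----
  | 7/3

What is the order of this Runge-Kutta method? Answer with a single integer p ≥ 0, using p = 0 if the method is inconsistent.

b = (7/3)
c = (0)
Σ b_i: 7/3·1 = 7/3 ≠ 1 ⇒ order 0.

0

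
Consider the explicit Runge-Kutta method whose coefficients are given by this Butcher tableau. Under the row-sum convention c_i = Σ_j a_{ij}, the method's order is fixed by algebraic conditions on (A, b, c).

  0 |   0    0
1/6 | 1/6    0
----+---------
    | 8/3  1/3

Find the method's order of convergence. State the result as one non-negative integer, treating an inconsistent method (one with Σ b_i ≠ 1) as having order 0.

0

b = (8/3, 1/3)
c = (0, 1/6)
Σ b_i: 8/3·1 + 1/3·1 = 3 ≠ 1 ⇒ order 0.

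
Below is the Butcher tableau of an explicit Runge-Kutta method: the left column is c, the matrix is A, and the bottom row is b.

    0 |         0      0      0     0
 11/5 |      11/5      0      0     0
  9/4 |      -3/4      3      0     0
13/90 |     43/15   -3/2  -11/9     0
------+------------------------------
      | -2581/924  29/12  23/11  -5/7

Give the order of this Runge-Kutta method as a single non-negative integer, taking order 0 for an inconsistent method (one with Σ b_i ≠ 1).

b = (-2581/924, 29/12, 23/11, -5/7)
c = (0, 11/5, 9/4, 13/90)
Ac = (0, 0, 33/5, -121/20)
Σ b_i: (-2581/924)·1 + 29/12·1 + 23/11·1 + (-5/7)·1 = 1 ✓
b·c: 29/12·11/5 + 23/11·9/4 + (-5/7)·13/90 = 34366/3465 ≠ 1/2 ⇒ order 1.

1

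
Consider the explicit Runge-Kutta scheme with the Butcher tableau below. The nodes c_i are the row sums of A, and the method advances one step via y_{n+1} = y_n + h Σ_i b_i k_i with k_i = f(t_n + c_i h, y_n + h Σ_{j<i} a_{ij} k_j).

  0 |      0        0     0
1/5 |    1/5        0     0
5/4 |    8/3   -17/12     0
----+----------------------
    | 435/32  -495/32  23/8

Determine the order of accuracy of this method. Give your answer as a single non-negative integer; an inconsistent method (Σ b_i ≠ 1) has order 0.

2

b = (435/32, -495/32, 23/8)
c = (0, 1/5, 5/4)
Ac = (0, 0, -17/60)
Σ b_i: 435/32·1 + (-495/32)·1 + 23/8·1 = 1 ✓
b·c: (-495/32)·1/5 + 23/8·5/4 = 1/2 ✓
b·c²: (-495/32)·1/25 + 23/8·25/16 = 2479/640 ≠ 1/3 ⇒ order 2.
b·Ac: 23/8·(-17/60) = -391/480 ≠ 1/6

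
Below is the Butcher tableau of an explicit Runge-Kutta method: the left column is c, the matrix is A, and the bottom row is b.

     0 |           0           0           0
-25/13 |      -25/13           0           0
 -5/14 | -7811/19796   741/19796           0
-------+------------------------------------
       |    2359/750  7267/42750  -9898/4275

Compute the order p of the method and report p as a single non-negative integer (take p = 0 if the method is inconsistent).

3

b = (2359/750, 7267/42750, -9898/4275)
c = (0, -25/13, -5/14)
Ac = (0, 0, -1425/19796)
Σ b_i: 2359/750·1 + 7267/42750·1 + (-9898/4275)·1 = 1 ✓
b·c: 7267/42750·(-25/13) + (-9898/4275)·(-5/14) = 1/2 ✓
b·c²: 7267/42750·625/169 + (-9898/4275)·25/196 = 1/3 ✓
b·Ac: (-9898/4275)·(-1425/19796) = 1/6 ✓; 3 stages ⇒ order 3.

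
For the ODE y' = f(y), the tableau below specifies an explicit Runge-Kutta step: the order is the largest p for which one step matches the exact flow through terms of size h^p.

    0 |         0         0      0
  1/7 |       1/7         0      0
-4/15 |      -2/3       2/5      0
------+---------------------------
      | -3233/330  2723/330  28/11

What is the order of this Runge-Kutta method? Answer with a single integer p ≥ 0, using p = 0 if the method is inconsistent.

2

b = (-3233/330, 2723/330, 28/11)
c = (0, 1/7, -4/15)
Ac = (0, 0, 2/35)
Σ b_i: (-3233/330)·1 + 2723/330·1 + 28/11·1 = 1 ✓
b·c: 2723/330·1/7 + 28/11·(-4/15) = 1/2 ✓
b·c²: 2723/330·1/49 + 28/11·16/225 = 12107/34650 ≠ 1/3 ⇒ order 2.
b·Ac: 28/11·2/35 = 8/55 ≠ 1/6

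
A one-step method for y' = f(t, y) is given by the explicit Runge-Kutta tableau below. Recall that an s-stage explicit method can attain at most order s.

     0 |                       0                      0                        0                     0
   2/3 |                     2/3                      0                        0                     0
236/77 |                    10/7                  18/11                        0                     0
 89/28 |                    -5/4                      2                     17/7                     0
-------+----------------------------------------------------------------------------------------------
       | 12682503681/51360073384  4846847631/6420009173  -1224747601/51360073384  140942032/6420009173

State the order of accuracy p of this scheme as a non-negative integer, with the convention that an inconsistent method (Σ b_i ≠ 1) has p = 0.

3

b = (12682503681/51360073384, 4846847631/6420009173, -1224747601/51360073384, 140942032/6420009173)
c = (0, 2/3, 236/77, 89/28)
Ac = (0, 0, 12/11, 14192/1617)
Σ b_i: 12682503681/51360073384·1 + 4846847631/6420009173·1 + (-1224747601/51360073384)·1 + 140942032/6420009173·1 = 1 ✓
b·c: 4846847631/6420009173·2/3 + (-1224747601/51360073384)·236/77 + 140942032/6420009173·89/28 = 1/2 ✓
b·c²: 4846847631/6420009173·4/9 + (-1224747601/51360073384)·55696/5929 + 140942032/6420009173·7921/784 = 1/3 ✓
b·Ac: (-1224747601/51360073384)·12/11 + 140942032/6420009173·14192/1617 = 1/6 ✓
b·c³: 4846847631/6420009173·8/27 + (-1224747601/51360073384)·13144256/456533 + 140942032/6420009173·704969/21952 = 55963651339/231120330228 ≠ 1/4 ⇒ order 3.
b·(c∘Ac): (-1224747601/51360073384)·2832/847 + 140942032/6420009173·315772/11319 = 71821151114/134820192633 ≠ 1/8
b·Ac²: (-1224747601/51360073384)·8/11 + 140942032/6420009173·8853512/373527 = 2237928046993/4449066356889 ≠ 1/12
b·A²c: 140942032/6420009173·204/77 = 373404864/6420009173 ≠ 1/24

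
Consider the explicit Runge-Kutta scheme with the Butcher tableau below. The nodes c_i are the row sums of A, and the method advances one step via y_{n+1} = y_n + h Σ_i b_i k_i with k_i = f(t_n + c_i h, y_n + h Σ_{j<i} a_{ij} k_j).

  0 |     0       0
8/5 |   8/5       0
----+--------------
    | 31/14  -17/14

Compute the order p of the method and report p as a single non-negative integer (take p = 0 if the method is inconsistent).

1

b = (31/14, -17/14)
c = (0, 8/5)
Σ b_i: 31/14·1 + (-17/14)·1 = 1 ✓
b·c: (-17/14)·8/5 = -68/35 ≠ 1/2 ⇒ order 1.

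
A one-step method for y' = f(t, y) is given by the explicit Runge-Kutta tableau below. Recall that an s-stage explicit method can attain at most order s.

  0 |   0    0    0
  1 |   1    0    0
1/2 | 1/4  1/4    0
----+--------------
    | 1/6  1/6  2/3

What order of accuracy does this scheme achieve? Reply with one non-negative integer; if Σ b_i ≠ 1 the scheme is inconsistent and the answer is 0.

b = (1/6, 1/6, 2/3)
c = (0, 1, 1/2)
Ac = (0, 0, 1/4)
Σ b_i: 1/6·1 + 1/6·1 + 2/3·1 = 1 ✓
b·c: 1/6·1 + 2/3·1/2 = 1/2 ✓
b·c²: 1/6·1 + 2/3·1/4 = 1/3 ✓
b·Ac: 2/3·1/4 = 1/6 ✓; 3 stages ⇒ order 3.

3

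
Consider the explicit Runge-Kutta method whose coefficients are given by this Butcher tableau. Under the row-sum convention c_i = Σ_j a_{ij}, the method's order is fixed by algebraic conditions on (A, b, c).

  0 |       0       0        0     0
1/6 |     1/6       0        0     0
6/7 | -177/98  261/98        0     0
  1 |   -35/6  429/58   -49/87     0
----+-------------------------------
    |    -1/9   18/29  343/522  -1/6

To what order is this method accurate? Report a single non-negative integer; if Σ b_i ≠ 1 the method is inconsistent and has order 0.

4

b = (-1/9, 18/29, 343/522, -1/6)
c = (0, 1/6, 6/7, 1)
Ac = (0, 0, 87/196, 3/4)
Σ b_i: (-1/9)·1 + 18/29·1 + 343/522·1 + (-1/6)·1 = 1 ✓
b·c: 18/29·1/6 + 343/522·6/7 + (-1/6)·1 = 1/2 ✓
b·c²: 18/29·1/36 + 343/522·36/49 + (-1/6)·1 = 1/3 ✓
b·Ac: 343/522·87/196 + (-1/6)·3/4 = 1/6 ✓
b·c³: 18/29·1/216 + 343/522·216/343 + (-1/6)·1 = 1/4 ✓
b·(c∘Ac): 343/522·261/686 + (-1/6)·3/4 = 1/8 ✓
b·Ac²: 343/522·29/392 + (-1/6)·(-5/24) = 1/12 ✓
b·A²c: (-1/6)·(-1/4) = 1/24 ✓; 4 stages ⇒ order 4.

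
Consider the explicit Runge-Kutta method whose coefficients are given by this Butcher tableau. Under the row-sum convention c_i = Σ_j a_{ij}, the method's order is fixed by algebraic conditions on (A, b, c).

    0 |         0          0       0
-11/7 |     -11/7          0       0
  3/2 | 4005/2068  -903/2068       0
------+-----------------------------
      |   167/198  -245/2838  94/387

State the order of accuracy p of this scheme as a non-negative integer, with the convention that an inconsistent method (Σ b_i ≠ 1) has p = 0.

3

b = (167/198, -245/2838, 94/387)
c = (0, -11/7, 3/2)
Ac = (0, 0, 129/188)
Σ b_i: 167/198·1 + (-245/2838)·1 + 94/387·1 = 1 ✓
b·c: (-245/2838)·(-11/7) + 94/387·3/2 = 1/2 ✓
b·c²: (-245/2838)·121/49 + 94/387·9/4 = 1/3 ✓
b·Ac: 94/387·129/188 = 1/6 ✓; 3 stages ⇒ order 3.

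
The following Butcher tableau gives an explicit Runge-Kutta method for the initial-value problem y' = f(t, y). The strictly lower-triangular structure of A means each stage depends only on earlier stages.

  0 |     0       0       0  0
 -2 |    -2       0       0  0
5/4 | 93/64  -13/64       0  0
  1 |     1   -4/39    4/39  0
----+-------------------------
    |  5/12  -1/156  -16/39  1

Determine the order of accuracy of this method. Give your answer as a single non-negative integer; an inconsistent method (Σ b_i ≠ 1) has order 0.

4

b = (5/12, -1/156, -16/39, 1)
c = (0, -2, 5/4, 1)
Ac = (0, 0, 13/32, 1/3)
Σ b_i: 5/12·1 + (-1/156)·1 + (-16/39)·1 + 1·1 = 1 ✓
b·c: (-1/156)·(-2) + (-16/39)·5/4 + 1·1 = 1/2 ✓
b·c²: (-1/156)·4 + (-16/39)·25/16 + 1·1 = 1/3 ✓
b·Ac: (-16/39)·13/32 + 1·1/3 = 1/6 ✓
b·c³: (-1/156)·(-8) + (-16/39)·125/64 + 1·1 = 1/4 ✓
b·(c∘Ac): (-16/39)·65/128 + 1·1/3 = 1/8 ✓
b·Ac²: (-16/39)·(-13/16) + 1·(-1/4) = 1/12 ✓
b·A²c: 1·1/24 = 1/24 ✓; 4 stages ⇒ order 4.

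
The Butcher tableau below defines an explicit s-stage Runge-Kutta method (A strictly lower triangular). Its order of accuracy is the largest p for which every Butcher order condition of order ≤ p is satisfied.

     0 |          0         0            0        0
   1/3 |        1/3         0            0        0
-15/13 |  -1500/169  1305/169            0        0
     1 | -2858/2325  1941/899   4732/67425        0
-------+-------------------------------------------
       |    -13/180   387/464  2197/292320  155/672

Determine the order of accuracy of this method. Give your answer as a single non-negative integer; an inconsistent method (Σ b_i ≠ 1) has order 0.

b = (-13/180, 387/464, 2197/292320, 155/672)
c = (0, 1/3, -15/13, 1)
Ac = (0, 0, 435/169, 99/155)
Σ b_i: (-13/180)·1 + 387/464·1 + 2197/292320·1 + 155/672·1 = 1 ✓
b·c: 387/464·1/3 + 2197/292320·(-15/13) + 155/672·1 = 1/2 ✓
b·c²: 387/464·1/9 + 2197/292320·225/169 + 155/672·1 = 1/3 ✓
b·Ac: 2197/292320·435/169 + 155/672·99/155 = 1/6 ✓
b·c³: 387/464·1/27 + 2197/292320·(-3375/2197) + 155/672·1 = 1/4 ✓
b·(c∘Ac): 2197/292320·(-6525/2197) + 155/672·99/155 = 1/8 ✓
b·Ac²: 2197/292320·145/169 + 155/672·1/3 = 1/12 ✓
b·A²c: 155/672·28/155 = 1/24 ✓; 4 stages ⇒ order 4.

4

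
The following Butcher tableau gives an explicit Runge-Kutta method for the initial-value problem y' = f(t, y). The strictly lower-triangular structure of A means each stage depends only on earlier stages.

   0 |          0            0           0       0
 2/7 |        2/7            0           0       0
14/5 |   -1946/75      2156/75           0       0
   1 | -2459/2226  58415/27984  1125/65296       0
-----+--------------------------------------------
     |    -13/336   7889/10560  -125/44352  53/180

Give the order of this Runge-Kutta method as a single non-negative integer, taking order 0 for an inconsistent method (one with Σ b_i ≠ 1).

4

b = (-13/336, 7889/10560, -125/44352, 53/180)
c = (0, 2/7, 14/5, 1)
Ac = (0, 0, 616/75, 205/318)
Σ b_i: (-13/336)·1 + 7889/10560·1 + (-125/44352)·1 + 53/180·1 = 1 ✓
b·c: 7889/10560·2/7 + (-125/44352)·14/5 + 53/180·1 = 1/2 ✓
b·c²: 7889/10560·4/49 + (-125/44352)·196/25 + 53/180·1 = 1/3 ✓
b·Ac: (-125/44352)·616/75 + 53/180·205/318 = 1/6 ✓
b·c³: 7889/10560·8/343 + (-125/44352)·2744/125 + 53/180·1 = 1/4 ✓
b·(c∘Ac): (-125/44352)·8624/375 + 53/180·205/318 = 1/8 ✓
b·Ac²: (-125/44352)·176/75 + 53/180·340/1113 = 1/12 ✓
b·A²c: 53/180·15/106 = 1/24 ✓; 4 stages ⇒ order 4.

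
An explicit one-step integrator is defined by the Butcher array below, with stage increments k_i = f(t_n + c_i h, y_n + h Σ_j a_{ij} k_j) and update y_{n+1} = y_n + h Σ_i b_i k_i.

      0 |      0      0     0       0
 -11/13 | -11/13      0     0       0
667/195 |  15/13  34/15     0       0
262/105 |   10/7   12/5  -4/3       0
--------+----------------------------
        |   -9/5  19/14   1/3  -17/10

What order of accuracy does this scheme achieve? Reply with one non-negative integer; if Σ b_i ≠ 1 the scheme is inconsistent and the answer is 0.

0

b = (-9/5, 19/14, 1/3, -17/10)
c = (0, -11/13, 667/195, 262/105)
Ac = (0, 0, -374/195, -3856/585)
Σ b_i: (-9/5)·1 + 19/14·1 + 1/3·1 + (-17/10)·1 = -38/21 ≠ 1 ⇒ order 0.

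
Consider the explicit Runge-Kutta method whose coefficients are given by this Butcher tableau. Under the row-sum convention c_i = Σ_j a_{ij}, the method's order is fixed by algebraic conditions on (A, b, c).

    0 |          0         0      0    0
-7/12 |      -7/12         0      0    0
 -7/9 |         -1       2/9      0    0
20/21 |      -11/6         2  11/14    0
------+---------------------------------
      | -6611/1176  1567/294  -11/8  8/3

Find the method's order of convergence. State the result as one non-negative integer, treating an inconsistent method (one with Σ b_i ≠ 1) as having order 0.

2

b = (-6611/1176, 1567/294, -11/8, 8/3)
c = (0, -7/12, -7/9, 20/21)
Ac = (0, 0, -7/54, -16/9)
Σ b_i: (-6611/1176)·1 + 1567/294·1 + (-11/8)·1 + 8/3·1 = 1 ✓
b·c: 1567/294·(-7/12) + (-11/8)·(-7/9) + 8/3·20/21 = 1/2 ✓
b·c²: 1567/294·49/144 + (-11/8)·49/81 + 8/3·400/441 = 431905/127008 ≠ 1/3 ⇒ order 2.
b·Ac: (-11/8)·(-7/54) + 8/3·(-16/9) = -73/16 ≠ 1/6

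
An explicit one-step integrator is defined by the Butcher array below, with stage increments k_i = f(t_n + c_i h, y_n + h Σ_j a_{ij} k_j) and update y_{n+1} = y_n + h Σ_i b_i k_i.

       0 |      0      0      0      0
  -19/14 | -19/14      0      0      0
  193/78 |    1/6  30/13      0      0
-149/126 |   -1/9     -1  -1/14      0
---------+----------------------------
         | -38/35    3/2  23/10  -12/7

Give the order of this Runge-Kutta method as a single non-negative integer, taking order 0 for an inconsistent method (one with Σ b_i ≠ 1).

1

b = (-38/35, 3/2, 23/10, -12/7)
c = (0, -19/14, 193/78, -149/126)
Ac = (0, 0, -285/91, 1289/1092)
Σ b_i: (-38/35)·1 + 3/2·1 + 23/10·1 + (-12/7)·1 = 1 ✓
b·c: 3/2·(-19/14) + 23/10·193/78 + (-12/7)·(-149/126) = 108593/19110 ≠ 1/2 ⇒ order 1.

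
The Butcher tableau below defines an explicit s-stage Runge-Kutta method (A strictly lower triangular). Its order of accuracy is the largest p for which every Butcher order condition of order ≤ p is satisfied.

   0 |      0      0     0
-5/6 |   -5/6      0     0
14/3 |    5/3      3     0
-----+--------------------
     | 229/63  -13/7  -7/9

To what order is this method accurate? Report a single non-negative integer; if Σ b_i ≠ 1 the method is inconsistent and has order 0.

b = (229/63, -13/7, -7/9)
c = (0, -5/6, 14/3)
Ac = (0, 0, -5/2)
Σ b_i: 229/63·1 + (-13/7)·1 + (-7/9)·1 = 1 ✓
b·c: (-13/7)·(-5/6) + (-7/9)·14/3 = -787/378 ≠ 1/2 ⇒ order 1.

1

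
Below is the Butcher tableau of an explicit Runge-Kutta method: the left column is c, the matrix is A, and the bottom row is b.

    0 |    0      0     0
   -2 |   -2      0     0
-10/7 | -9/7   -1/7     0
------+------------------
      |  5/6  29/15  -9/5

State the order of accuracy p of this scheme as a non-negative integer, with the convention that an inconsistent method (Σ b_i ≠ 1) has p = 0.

b = (5/6, 29/15, -9/5)
c = (0, -2, -10/7)
Ac = (0, 0, 2/7)
Σ b_i: 5/6·1 + 29/15·1 + (-9/5)·1 = 29/30 ≠ 1 ⇒ order 0.

0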